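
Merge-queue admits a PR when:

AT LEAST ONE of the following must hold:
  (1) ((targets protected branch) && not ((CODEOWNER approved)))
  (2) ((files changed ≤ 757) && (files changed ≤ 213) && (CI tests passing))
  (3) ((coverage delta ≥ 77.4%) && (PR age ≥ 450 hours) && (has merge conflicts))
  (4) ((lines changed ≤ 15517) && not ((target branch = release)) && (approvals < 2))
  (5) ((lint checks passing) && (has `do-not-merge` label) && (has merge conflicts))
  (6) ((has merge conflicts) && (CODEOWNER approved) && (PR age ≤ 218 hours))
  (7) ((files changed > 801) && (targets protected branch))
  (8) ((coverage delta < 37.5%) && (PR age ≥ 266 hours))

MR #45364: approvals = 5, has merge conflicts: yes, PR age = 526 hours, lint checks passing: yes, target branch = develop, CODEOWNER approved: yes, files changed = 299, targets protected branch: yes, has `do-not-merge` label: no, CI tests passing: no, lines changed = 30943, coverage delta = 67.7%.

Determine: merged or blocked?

Blocked

Atomic conditions:
  targets protected branch: yes → true
  CODEOWNER approved: yes → true
  files changed ≤ 757: 299 ≤ 757 is true
  files changed ≤ 213: 299 ≤ 213 is false
  CI tests passing: no → false
  coverage delta ≥ 77.4%: 67.7 ≥ 77.4 is false
  PR age ≥ 450 hours: 526 ≥ 450 is true
  has merge conflicts: yes → true
  lines changed ≤ 15517: 30943 ≤ 15517 is false
  target branch = release: develop == release is false
  approvals < 2: 5 < 2 is false
  lint checks passing: yes → true
  has `do-not-merge` label: no → false
  PR age ≤ 218 hours: 526 ≤ 218 is false
  files changed > 801: 299 > 801 is false
  coverage delta < 37.5%: 67.7 < 37.5 is false
  PR age ≥ 266 hours: 526 ≥ 266 is true
Combine:
[1.2] NOT true = false
[1] true AND false = false
[2] true AND false AND false = false
[3] false AND true AND true = false
[4.2] NOT false = true
[4] false AND true AND false = false
[5] true AND false AND true = false
[6] true AND true AND false = false
[7] false AND true = false
[8] false AND true = false
[root] false OR false OR false OR false OR false OR false OR false OR false = false
Overall: false → blocked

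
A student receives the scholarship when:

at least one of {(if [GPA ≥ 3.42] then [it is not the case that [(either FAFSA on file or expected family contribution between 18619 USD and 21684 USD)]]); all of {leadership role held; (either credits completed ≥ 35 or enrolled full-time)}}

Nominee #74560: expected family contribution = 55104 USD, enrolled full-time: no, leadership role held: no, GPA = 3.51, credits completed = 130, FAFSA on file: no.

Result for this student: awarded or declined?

Atomic conditions:
  GPA ≥ 3.42: 3.51 ≥ 3.42 is true
  FAFSA on file: no → false
  expected family contribution between 18619 USD and 21684 USD: 55104 in [18619, 21684] is false
  leadership role held: no → false
  credits completed ≥ 35: 130 ≥ 35 is true
  enrolled full-time: no → false
Combine:
[1.2.1] false OR false = false
[1.2] NOT false = true
[1] true → true = true
[2.2] true OR false = true
[2] false AND true = false
[root] true OR false = true
Overall: true → awarded

Awarded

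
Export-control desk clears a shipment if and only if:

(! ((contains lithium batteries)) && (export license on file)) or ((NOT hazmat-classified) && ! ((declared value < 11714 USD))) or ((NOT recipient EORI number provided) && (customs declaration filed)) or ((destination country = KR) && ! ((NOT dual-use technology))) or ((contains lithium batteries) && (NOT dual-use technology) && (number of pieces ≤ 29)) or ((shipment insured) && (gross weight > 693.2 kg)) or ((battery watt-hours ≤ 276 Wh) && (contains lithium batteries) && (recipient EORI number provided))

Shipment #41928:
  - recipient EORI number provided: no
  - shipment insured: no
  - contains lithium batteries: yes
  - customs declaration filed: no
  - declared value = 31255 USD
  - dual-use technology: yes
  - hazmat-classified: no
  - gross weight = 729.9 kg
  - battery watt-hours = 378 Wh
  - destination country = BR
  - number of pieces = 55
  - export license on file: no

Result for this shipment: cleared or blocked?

Atomic conditions:
  contains lithium batteries: yes → true
  export license on file: no → false
  NOT hazmat-classified: no → true
  declared value < 11714 USD: 31255 < 11714 is false
  NOT recipient EORI number provided: no → true
  customs declaration filed: no → false
  destination country = KR: BR == KR is false
  NOT dual-use technology: yes → false
  number of pieces ≤ 29: 55 ≤ 29 is false
  shipment insured: no → false
  gross weight > 693.2 kg: 729.9 > 693.2 is true
  battery watt-hours ≤ 276 Wh: 378 ≤ 276 is false
  recipient EORI number provided: no → false
Combine:
[1.1] NOT true = false
[1] false AND false = false
[2.2] NOT false = true
[2] true AND true = true
[3] true AND false = false
[4.2] NOT false = true
[4] false AND true = false
[5] true AND false AND false = false
[6] false AND true = false
[7] false AND true AND false = false
[root] false OR true OR false OR false OR false OR false OR false = true
Overall: true → cleared

Cleared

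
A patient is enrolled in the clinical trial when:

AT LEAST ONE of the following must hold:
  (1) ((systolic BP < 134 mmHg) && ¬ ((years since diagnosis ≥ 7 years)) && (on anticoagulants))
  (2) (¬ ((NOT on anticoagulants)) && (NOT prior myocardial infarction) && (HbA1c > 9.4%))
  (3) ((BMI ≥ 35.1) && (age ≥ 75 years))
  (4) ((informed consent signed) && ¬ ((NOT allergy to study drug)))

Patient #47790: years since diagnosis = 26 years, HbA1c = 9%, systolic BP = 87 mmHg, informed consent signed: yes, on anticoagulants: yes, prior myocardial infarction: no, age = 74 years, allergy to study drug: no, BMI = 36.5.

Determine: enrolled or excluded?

Atomic conditions:
  systolic BP < 134 mmHg: 87 < 134 is true
  years since diagnosis ≥ 7 years: 26 ≥ 7 is true
  on anticoagulants: yes → true
  NOT on anticoagulants: yes → false
  NOT prior myocardial infarction: no → true
  HbA1c > 9.4%: 9 > 9.4 is false
  BMI ≥ 35.1: 36.5 ≥ 35.1 is true
  age ≥ 75 years: 74 ≥ 75 is false
  informed consent signed: yes → true
  NOT allergy to study drug: no → true
Combine:
[1.2] NOT true = false
[1] true AND false AND true = false
[2.1] NOT false = true
[2] true AND true AND false = false
[3] true AND false = false
[4.2] NOT true = false
[4] true AND false = false
[root] false OR false OR false OR false = false
Overall: false → excluded

Excluded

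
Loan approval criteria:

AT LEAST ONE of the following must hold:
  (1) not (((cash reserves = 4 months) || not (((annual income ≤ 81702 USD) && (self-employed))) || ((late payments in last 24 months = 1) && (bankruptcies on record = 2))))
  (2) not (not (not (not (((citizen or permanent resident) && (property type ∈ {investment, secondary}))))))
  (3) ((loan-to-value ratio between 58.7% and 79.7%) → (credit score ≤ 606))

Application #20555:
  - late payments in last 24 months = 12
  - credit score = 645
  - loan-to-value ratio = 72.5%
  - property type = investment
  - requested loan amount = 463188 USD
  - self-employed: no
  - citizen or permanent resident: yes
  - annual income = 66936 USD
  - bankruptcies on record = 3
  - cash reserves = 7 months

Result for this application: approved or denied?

Approved

Atomic conditions:
  cash reserves = 4 months: 7 == 4 is false
  annual income ≤ 81702 USD: 66936 ≤ 81702 is true
  self-employed: no → false
  late payments in last 24 months = 1: 12 == 1 is false
  bankruptcies on record = 2: 3 == 2 is false
  citizen or permanent resident: yes → true
  property type ∈ {investment, secondary}: investment is in the set → true
  loan-to-value ratio between 58.7% and 79.7%: 72.5 in [58.7, 79.7] is true
  credit score ≤ 606: 645 ≤ 606 is false
Combine:
[1.1.2.1] true AND false = false
[1.1.2] NOT false = true
[1.1.3] false AND false = false
[1.1] false OR true OR false = true
[1] NOT true = false
[2.1.1.1.1] true AND true = true
[2.1.1.1] NOT true = false
[2.1.1] NOT false = true
[2.1] NOT true = false
[2] NOT false = true
[3] true → false = false
[root] false OR true OR false = true
Overall: true → approved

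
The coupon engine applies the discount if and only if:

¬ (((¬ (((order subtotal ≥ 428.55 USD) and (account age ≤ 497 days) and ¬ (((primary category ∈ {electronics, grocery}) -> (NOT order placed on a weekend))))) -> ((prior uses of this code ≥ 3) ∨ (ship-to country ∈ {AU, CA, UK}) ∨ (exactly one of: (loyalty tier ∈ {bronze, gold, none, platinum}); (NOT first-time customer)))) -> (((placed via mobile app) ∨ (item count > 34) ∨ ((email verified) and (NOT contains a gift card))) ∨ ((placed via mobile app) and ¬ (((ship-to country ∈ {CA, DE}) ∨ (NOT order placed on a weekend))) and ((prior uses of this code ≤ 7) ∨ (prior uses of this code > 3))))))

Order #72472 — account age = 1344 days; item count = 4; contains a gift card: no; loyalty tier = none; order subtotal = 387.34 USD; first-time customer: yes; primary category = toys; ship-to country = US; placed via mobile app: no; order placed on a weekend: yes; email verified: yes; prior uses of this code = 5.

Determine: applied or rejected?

Rejected

Atomic conditions:
  order subtotal ≥ 428.55 USD: 387.34 ≥ 428.55 is false
  account age ≤ 497 days: 1344 ≤ 497 is false
  primary category ∈ {electronics, grocery}: toys is not in the set → false
  NOT order placed on a weekend: yes → false
  prior uses of this code ≥ 3: 5 ≥ 3 is true
  ship-to country ∈ {AU, CA, UK}: US is not in the set → false
  loyalty tier ∈ {bronze, gold, none, platinum}: none is in the set → true
  NOT first-time customer: yes → false
  placed via mobile app: no → false
  item count > 34: 4 > 34 is false
  email verified: yes → true
  NOT contains a gift card: no → true
  ship-to country ∈ {CA, DE}: US is not in the set → false
  prior uses of this code ≤ 7: 5 ≤ 7 is true
  prior uses of this code > 3: 5 > 3 is true
Combine:
[1.1.1.1.3.1] false → false (antecedent false ⇒ implication holds) = true
[1.1.1.1.3] NOT true = false
[1.1.1.1] false AND false AND false = false
[1.1.1] NOT false = true
[1.1.2.3] exactly-one(true, false) = true
[1.1.2] true OR false OR true = true
[1.1] true → true = true
[1.2.1.3] true AND true = true
[1.2.1] false OR false OR true = true
[1.2.2.2.1] false OR false = false
[1.2.2.2] NOT false = true
[1.2.2.3] true OR true = true
[1.2.2] false AND true AND true = false
[1.2] true OR false = true
[1] true → true = true
[root] NOT true = false
Overall: false → rejected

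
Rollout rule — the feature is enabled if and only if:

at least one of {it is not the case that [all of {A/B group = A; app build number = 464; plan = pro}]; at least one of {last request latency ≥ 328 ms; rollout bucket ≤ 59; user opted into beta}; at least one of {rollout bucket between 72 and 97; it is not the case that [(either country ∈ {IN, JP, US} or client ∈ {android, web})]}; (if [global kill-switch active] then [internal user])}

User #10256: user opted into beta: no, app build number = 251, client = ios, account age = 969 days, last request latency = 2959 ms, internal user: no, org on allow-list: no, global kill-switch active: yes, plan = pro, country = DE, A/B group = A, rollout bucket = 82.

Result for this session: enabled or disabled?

Enabled

Atomic conditions:
  A/B group = A: A == A is true
  app build number = 464: 251 == 464 is false
  plan = pro: pro == pro is true
  last request latency ≥ 328 ms: 2959 ≥ 328 is true
  rollout bucket ≤ 59: 82 ≤ 59 is false
  user opted into beta: no → false
  rollout bucket between 72 and 97: 82 in [72, 97] is true
  country ∈ {IN, JP, US}: DE is not in the set → false
  client ∈ {android, web}: ios is not in the set → false
  global kill-switch active: yes → true
  internal user: no → false
Combine:
[1.1] true AND false AND true = false
[1] NOT false = true
[2] true OR false OR false = true
[3.2.1] false OR false = false
[3.2] NOT false = true
[3] true OR true = true
[4] true → false = false
[root] true OR true OR true OR false = true
Overall: true → enabled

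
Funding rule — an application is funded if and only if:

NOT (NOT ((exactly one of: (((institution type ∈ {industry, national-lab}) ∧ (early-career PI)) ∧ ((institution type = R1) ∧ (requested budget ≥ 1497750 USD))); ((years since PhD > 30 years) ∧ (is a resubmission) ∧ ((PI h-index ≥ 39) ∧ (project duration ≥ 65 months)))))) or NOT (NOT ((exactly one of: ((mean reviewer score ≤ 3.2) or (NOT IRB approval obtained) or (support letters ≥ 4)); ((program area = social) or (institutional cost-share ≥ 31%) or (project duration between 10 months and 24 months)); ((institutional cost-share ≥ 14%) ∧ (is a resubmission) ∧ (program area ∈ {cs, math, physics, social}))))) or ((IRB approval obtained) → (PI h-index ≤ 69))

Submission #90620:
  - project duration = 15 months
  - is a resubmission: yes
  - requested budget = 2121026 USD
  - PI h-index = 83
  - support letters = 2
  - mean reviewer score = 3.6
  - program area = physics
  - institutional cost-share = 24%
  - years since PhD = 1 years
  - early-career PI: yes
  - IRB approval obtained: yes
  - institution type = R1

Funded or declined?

Atomic conditions:
  institution type ∈ {industry, national-lab}: R1 is not in the set → false
  early-career PI: yes → true
  institution type = R1: R1 == R1 is true
  requested budget ≥ 1497750 USD: 2121026 ≥ 1497750 is true
  years since PhD > 30 years: 1 > 30 is false
  is a resubmission: yes → true
  PI h-index ≥ 39: 83 ≥ 39 is true
  project duration ≥ 65 months: 15 ≥ 65 is false
  mean reviewer score ≤ 3.2: 3.6 ≤ 3.2 is false
  NOT IRB approval obtained: yes → false
  support letters ≥ 4: 2 ≥ 4 is false
  program area = social: physics == social is false
  institutional cost-share ≥ 31%: 24 ≥ 31 is false
  project duration between 10 months and 24 months: 15 in [10, 24] is true
  institutional cost-share ≥ 14%: 24 ≥ 14 is true
  program area ∈ {cs, math, physics, social}: physics is in the set → true
  IRB approval obtained: yes → true
  PI h-index ≤ 69: 83 ≤ 69 is false
Combine:
[1.1.1.1.1] false AND true = false
[1.1.1.1.2] true AND true = true
[1.1.1.1] false AND true = false
[1.1.1.2.3] true AND false = false
[1.1.1.2] false AND true AND false = false
[1.1.1] exactly-one(false, false) = false
[1.1] NOT false = true
[1] NOT true = false
[2.1.1.1] false OR false OR false = false
[2.1.1.2] false OR false OR true = true
[2.1.1.3] true AND true AND true = true
[2.1.1] exactly-one(false, true, true) = false
[2.1] NOT false = true
[2] NOT true = false
[3] true → false = false
[root] false OR false OR false = false
Overall: false → declined

Declined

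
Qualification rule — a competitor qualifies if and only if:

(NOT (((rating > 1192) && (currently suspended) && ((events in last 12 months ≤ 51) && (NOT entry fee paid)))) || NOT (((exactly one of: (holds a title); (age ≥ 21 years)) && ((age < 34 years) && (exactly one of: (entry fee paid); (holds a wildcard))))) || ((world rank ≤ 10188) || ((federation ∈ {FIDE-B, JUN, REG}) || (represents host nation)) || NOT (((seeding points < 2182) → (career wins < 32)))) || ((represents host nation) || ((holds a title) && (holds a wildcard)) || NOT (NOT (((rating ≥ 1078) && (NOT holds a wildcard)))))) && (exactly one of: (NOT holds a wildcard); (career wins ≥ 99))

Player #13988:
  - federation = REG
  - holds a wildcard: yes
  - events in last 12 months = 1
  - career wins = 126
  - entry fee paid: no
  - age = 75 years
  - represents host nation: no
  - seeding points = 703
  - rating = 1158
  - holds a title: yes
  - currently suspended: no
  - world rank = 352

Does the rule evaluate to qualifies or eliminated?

Atomic conditions:
  rating > 1192: 1158 > 1192 is false
  currently suspended: no → false
  events in last 12 months ≤ 51: 1 ≤ 51 is true
  NOT entry fee paid: no → true
  holds a title: yes → true
  age ≥ 21 years: 75 ≥ 21 is true
  age < 34 years: 75 < 34 is false
  entry fee paid: no → false
  holds a wildcard: yes → true
  world rank ≤ 10188: 352 ≤ 10188 is true
  federation ∈ {FIDE-B, JUN, REG}: REG is in the set → true
  represents host nation: no → false
  seeding points < 2182: 703 < 2182 is true
  career wins < 32: 126 < 32 is false
  rating ≥ 1078: 1158 ≥ 1078 is true
  NOT holds a wildcard: yes → false
  career wins ≥ 99: 126 ≥ 99 is true
Combine:
[1.1.1.3] true AND true = true
[1.1.1] false AND false AND true = false
[1.1] NOT false = true
[1.2.1.1] exactly-one(true, true) = false
[1.2.1.2.2] exactly-one(false, true) = true
[1.2.1.2] false AND true = false
[1.2.1] false AND false = false
[1.2] NOT false = true
[1.3.2] true OR false = true
[1.3.3.1] true → false = false
[1.3.3] NOT false = true
[1.3] true OR true OR true = true
[1.4.2] true AND true = true
[1.4.3.1.1] true AND false = false
[1.4.3.1] NOT false = true
[1.4.3] NOT true = false
[1.4] false OR true OR false = true
[1] true OR true OR true OR true = true
[2] exactly-one(false, true) = true
[root] true AND true = true
Overall: true → qualifies

Qualifies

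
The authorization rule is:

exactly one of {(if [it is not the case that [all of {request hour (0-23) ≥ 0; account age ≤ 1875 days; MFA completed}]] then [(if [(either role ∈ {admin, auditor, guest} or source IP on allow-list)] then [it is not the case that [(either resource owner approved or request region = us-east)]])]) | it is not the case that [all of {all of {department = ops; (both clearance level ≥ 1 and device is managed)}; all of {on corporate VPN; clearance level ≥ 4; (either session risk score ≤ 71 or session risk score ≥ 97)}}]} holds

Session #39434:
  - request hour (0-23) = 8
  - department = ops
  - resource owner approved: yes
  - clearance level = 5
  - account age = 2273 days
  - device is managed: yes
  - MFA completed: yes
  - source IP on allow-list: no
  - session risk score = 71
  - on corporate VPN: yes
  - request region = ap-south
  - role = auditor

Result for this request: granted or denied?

Atomic conditions:
  request hour (0-23) ≥ 0: 8 ≥ 0 is true
  account age ≤ 1875 days: 2273 ≤ 1875 is false
  MFA completed: yes → true
  role ∈ {admin, auditor, guest}: auditor is in the set → true
  source IP on allow-list: no → false
  resource owner approved: yes → true
  request region = us-east: ap-south == us-east is false
  department = ops: ops == ops is true
  clearance level ≥ 1: 5 ≥ 1 is true
  device is managed: yes → true
  on corporate VPN: yes → true
  clearance level ≥ 4: 5 ≥ 4 is true
  session risk score ≤ 71: 71 ≤ 71 is true
  session risk score ≥ 97: 71 ≥ 97 is false
Combine:
[1.1.1] true AND false AND true = false
[1.1] NOT false = true
[1.2.1] true OR false = true
[1.2.2.1] true OR false = true
[1.2.2] NOT true = false
[1.2] true → false = false
[1] true → false = false
[2.1.1.2] true AND true = true
[2.1.1] true AND true = true
[2.1.2.3] true OR false = true
[2.1.2] true AND true AND true = true
[2.1] true AND true = true
[2] NOT true = false
[root] exactly-one(false, false) = false
Overall: false → denied

Denied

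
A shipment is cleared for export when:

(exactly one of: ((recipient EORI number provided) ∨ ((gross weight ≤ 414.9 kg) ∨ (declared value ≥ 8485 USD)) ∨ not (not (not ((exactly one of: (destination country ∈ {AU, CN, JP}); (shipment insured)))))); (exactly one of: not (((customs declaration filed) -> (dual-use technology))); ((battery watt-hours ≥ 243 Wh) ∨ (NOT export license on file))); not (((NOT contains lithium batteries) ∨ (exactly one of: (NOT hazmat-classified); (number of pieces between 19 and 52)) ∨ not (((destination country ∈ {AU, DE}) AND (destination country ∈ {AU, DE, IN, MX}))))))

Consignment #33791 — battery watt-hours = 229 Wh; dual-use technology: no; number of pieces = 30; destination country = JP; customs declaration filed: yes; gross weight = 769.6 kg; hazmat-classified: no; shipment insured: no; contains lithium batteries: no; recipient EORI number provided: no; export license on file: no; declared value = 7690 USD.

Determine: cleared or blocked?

Atomic conditions:
  recipient EORI number provided: no → false
  gross weight ≤ 414.9 kg: 769.6 ≤ 414.9 is false
  declared value ≥ 8485 USD: 7690 ≥ 8485 is false
  destination country ∈ {AU, CN, JP}: JP is in the set → true
  shipment insured: no → false
  customs declaration filed: yes → true
  dual-use technology: no → false
  battery watt-hours ≥ 243 Wh: 229 ≥ 243 is false
  NOT export license on file: no → true
  NOT contains lithium batteries: no → true
  NOT hazmat-classified: no → true
  number of pieces between 19 and 52: 30 in [19, 52] is true
  destination country ∈ {AU, DE}: JP is not in the set → false
  destination country ∈ {AU, DE, IN, MX}: JP is not in the set → false
Combine:
[1.2] false OR false = false
[1.3.1.1.1] exactly-one(true, false) = true
[1.3.1.1] NOT true = false
[1.3.1] NOT false = true
[1.3] NOT true = false
[1] false OR false OR false = false
[2.1.1] true → false = false
[2.1] NOT false = true
[2.2] false OR true = true
[2] exactly-one(true, true) = false
[3.1.2] exactly-one(true, true) = false
[3.1.3.1] false AND false = false
[3.1.3] NOT false = true
[3.1] true OR false OR true = true
[3] NOT true = false
[root] exactly-one(false, false, false) = false
Overall: false → blocked

Blocked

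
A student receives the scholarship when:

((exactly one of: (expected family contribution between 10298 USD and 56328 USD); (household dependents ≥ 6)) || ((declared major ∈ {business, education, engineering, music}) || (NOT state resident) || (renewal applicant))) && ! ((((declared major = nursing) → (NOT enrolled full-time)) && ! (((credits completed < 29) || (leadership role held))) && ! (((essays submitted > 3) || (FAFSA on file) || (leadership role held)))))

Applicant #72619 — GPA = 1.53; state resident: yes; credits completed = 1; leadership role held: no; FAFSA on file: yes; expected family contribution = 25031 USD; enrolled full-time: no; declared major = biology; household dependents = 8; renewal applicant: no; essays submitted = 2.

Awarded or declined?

Declined

Atomic conditions:
  expected family contribution between 10298 USD and 56328 USD: 25031 in [10298, 56328] is true
  household dependents ≥ 6: 8 ≥ 6 is true
  declared major ∈ {business, education, engineering, music}: biology is not in the set → false
  NOT state resident: yes → false
  renewal applicant: no → false
  declared major = nursing: biology == nursing is false
  NOT enrolled full-time: no → true
  credits completed < 29: 1 < 29 is true
  leadership role held: no → false
  essays submitted > 3: 2 > 3 is false
  FAFSA on file: yes → true
Combine:
[1.1] exactly-one(true, true) = false
[1.2] false OR false OR false = false
[1] false OR false = false
[2.1.1] false → true (antecedent false ⇒ implication holds) = true
[2.1.2.1] true OR false = true
[2.1.2] NOT true = false
[2.1.3.1] false OR true OR false = true
[2.1.3] NOT true = false
[2.1] true AND false AND false = false
[2] NOT false = true
[root] false AND true = false
Overall: false → declined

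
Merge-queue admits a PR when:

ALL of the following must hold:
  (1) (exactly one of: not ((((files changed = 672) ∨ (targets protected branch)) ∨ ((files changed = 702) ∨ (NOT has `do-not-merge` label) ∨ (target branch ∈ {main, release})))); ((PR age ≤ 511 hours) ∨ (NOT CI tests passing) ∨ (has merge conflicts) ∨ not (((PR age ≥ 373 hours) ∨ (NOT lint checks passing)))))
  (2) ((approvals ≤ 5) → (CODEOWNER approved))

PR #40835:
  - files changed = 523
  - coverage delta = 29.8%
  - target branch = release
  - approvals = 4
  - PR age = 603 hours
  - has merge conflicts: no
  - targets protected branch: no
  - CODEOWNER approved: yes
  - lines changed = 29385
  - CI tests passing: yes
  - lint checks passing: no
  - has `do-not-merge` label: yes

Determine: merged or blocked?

Blocked

Atomic conditions:
  files changed = 672: 523 == 672 is false
  targets protected branch: no → false
  files changed = 702: 523 == 702 is false
  NOT has `do-not-merge` label: yes → false
  target branch ∈ {main, release}: release is in the set → true
  PR age ≤ 511 hours: 603 ≤ 511 is false
  NOT CI tests passing: yes → false
  has merge conflicts: no → false
  PR age ≥ 373 hours: 603 ≥ 373 is true
  NOT lint checks passing: no → true
  approvals ≤ 5: 4 ≤ 5 is true
  CODEOWNER approved: yes → true
Combine:
[1.1.1.1] false OR false = false
[1.1.1.2] false OR false OR true = true
[1.1.1] false OR true = true
[1.1] NOT true = false
[1.2.4.1] true OR true = true
[1.2.4] NOT true = false
[1.2] false OR false OR false OR false = false
[1] exactly-one(false, false) = false
[2] true → true = true
[root] false AND true = false
Overall: false → blocked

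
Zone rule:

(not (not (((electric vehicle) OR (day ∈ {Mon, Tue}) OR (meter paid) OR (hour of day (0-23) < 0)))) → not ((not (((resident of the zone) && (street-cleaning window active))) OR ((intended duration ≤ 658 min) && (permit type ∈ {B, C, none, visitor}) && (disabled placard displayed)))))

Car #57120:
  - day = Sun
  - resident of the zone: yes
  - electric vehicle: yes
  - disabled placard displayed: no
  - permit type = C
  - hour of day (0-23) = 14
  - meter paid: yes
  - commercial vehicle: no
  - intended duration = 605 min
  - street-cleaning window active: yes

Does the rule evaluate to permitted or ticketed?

Atomic conditions:
  electric vehicle: yes → true
  day ∈ {Mon, Tue}: Sun is not in the set → false
  meter paid: yes → true
  hour of day (0-23) < 0: 14 < 0 is false
  resident of the zone: yes → true
  street-cleaning window active: yes → true
  intended duration ≤ 658 min: 605 ≤ 658 is true
  permit type ∈ {B, C, none, visitor}: C is in the set → true
  disabled placard displayed: no → false
Combine:
[1.1.1] true OR false OR true OR false = true
[1.1] NOT true = false
[1] NOT false = true
[2.1.1.1] true AND true = true
[2.1.1] NOT true = false
[2.1.2] true AND true AND false = false
[2.1] false OR false = false
[2] NOT false = true
[root] true → true = true
Overall: true → permitted

Permitted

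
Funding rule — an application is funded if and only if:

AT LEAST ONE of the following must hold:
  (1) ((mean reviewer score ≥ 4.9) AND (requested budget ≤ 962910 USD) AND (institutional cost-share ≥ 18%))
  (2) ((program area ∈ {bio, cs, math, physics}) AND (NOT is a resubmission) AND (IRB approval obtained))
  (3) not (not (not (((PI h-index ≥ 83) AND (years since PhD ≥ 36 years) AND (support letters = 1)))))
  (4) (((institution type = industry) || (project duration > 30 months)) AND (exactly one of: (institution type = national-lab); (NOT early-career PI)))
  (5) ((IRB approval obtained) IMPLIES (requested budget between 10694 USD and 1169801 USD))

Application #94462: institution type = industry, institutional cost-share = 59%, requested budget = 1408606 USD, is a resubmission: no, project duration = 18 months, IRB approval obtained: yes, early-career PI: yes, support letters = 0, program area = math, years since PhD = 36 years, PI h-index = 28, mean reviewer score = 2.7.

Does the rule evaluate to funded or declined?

Funded

Atomic conditions:
  mean reviewer score ≥ 4.9: 2.7 ≥ 4.9 is false
  requested budget ≤ 962910 USD: 1408606 ≤ 962910 is false
  institutional cost-share ≥ 18%: 59 ≥ 18 is true
  program area ∈ {bio, cs, math, physics}: math is in the set → true
  NOT is a resubmission: no → true
  IRB approval obtained: yes → true
  PI h-index ≥ 83: 28 ≥ 83 is false
  years since PhD ≥ 36 years: 36 ≥ 36 is true
  support letters = 1: 0 == 1 is false
  institution type = industry: industry == industry is true
  project duration > 30 months: 18 > 30 is false
  institution type = national-lab: industry == national-lab is false
  NOT early-career PI: yes → false
  requested budget between 10694 USD and 1169801 USD: 1408606 in [10694, 1169801] is false
Combine:
[1] false AND false AND true = false
[2] true AND true AND true = true
[3.1.1.1] false AND true AND false = false
[3.1.1] NOT false = true
[3.1] NOT true = false
[3] NOT false = true
[4.1] true OR false = true
[4.2] exactly-one(false, false) = false
[4] true AND false = false
[5] true → false = false
[root] false OR true OR true OR false OR false = true
Overall: true → funded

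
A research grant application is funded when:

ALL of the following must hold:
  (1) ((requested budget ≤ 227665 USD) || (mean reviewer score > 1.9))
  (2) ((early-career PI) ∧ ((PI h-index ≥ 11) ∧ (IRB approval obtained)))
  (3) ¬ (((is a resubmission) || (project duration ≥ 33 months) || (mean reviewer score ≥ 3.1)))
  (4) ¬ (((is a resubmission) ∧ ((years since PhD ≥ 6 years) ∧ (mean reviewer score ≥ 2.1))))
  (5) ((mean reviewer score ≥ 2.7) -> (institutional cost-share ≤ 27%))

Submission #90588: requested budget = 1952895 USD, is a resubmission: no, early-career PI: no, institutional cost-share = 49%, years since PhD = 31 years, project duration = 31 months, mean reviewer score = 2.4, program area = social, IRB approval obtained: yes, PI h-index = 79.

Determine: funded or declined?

Atomic conditions:
  requested budget ≤ 227665 USD: 1952895 ≤ 227665 is false
  mean reviewer score > 1.9: 2.4 > 1.9 is true
  early-career PI: no → false
  PI h-index ≥ 11: 79 ≥ 11 is true
  IRB approval obtained: yes → true
  is a resubmission: no → false
  project duration ≥ 33 months: 31 ≥ 33 is false
  mean reviewer score ≥ 3.1: 2.4 ≥ 3.1 is false
  years since PhD ≥ 6 years: 31 ≥ 6 is true
  mean reviewer score ≥ 2.1: 2.4 ≥ 2.1 is true
  mean reviewer score ≥ 2.7: 2.4 ≥ 2.7 is false
  institutional cost-share ≤ 27%: 49 ≤ 27 is false
Combine:
[1] false OR true = true
[2.2] true AND true = true
[2] false AND true = false
[3.1] false OR false OR false = false
[3] NOT false = true
[4.1.2] true AND true = true
[4.1] false AND true = false
[4] NOT false = true
[5] false → false (antecedent false ⇒ implication holds) = true
[root] true AND false AND true AND true AND true = false
Overall: false → declined

Declined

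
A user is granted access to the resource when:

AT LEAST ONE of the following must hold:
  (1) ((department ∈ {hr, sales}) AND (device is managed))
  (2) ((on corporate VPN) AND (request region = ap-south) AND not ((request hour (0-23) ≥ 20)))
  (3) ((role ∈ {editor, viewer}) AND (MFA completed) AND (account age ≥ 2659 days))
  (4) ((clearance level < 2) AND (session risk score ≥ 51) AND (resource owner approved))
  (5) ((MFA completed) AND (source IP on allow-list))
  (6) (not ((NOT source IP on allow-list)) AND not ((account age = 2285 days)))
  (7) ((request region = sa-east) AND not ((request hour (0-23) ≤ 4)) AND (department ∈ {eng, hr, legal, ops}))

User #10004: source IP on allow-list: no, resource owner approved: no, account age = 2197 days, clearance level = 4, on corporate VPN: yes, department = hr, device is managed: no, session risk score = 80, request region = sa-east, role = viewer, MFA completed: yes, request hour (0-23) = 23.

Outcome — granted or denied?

Granted

Atomic conditions:
  department ∈ {hr, sales}: hr is in the set → true
  device is managed: no → false
  on corporate VPN: yes → true
  request region = ap-south: sa-east == ap-south is false
  request hour (0-23) ≥ 20: 23 ≥ 20 is true
  role ∈ {editor, viewer}: viewer is in the set → true
  MFA completed: yes → true
  account age ≥ 2659 days: 2197 ≥ 2659 is false
  clearance level < 2: 4 < 2 is false
  session risk score ≥ 51: 80 ≥ 51 is true
  resource owner approved: no → false
  source IP on allow-list: no → false
  NOT source IP on allow-list: no → true
  account age = 2285 days: 2197 == 2285 is false
  request region = sa-east: sa-east == sa-east is true
  request hour (0-23) ≤ 4: 23 ≤ 4 is false
  department ∈ {eng, hr, legal, ops}: hr is in the set → true
Combine:
[1] true AND false = false
[2.3] NOT true = false
[2] true AND false AND false = false
[3] true AND true AND false = false
[4] false AND true AND false = false
[5] true AND false = false
[6.1] NOT true = false
[6.2] NOT false = true
[6] false AND true = false
[7.2] NOT false = true
[7] true AND true AND true = true
[root] false OR false OR false OR false OR false OR false OR true = true
Overall: true → granted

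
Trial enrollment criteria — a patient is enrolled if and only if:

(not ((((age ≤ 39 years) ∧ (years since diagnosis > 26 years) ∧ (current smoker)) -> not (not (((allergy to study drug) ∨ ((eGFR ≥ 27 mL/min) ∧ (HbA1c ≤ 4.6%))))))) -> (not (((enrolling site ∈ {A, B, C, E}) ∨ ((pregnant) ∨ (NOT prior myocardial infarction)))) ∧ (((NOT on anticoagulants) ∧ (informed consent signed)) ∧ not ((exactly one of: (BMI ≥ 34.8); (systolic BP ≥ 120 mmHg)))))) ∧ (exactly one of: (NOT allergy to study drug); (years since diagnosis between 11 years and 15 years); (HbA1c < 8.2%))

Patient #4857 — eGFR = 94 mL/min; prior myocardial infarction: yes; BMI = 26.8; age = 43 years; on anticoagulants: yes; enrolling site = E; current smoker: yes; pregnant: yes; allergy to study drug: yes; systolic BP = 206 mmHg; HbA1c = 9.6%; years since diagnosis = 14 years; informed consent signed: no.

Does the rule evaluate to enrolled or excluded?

Enrolled

Atomic conditions:
  age ≤ 39 years: 43 ≤ 39 is false
  years since diagnosis > 26 years: 14 > 26 is false
  current smoker: yes → true
  allergy to study drug: yes → true
  eGFR ≥ 27 mL/min: 94 ≥ 27 is true
  HbA1c ≤ 4.6%: 9.6 ≤ 4.6 is false
  enrolling site ∈ {A, B, C, E}: E is in the set → true
  pregnant: yes → true
  NOT prior myocardial infarction: yes → false
  NOT on anticoagulants: yes → false
  informed consent signed: no → false
  BMI ≥ 34.8: 26.8 ≥ 34.8 is false
  systolic BP ≥ 120 mmHg: 206 ≥ 120 is true
  NOT allergy to study drug: yes → false
  years since diagnosis between 11 years and 15 years: 14 in [11, 15] is true
  HbA1c < 8.2%: 9.6 < 8.2 is false
Combine:
[1.1.1.1] false AND false AND true = false
[1.1.1.2.1.1.2] true AND false = false
[1.1.1.2.1.1] true OR false = true
[1.1.1.2.1] NOT true = false
[1.1.1.2] NOT false = true
[1.1.1] false → true (antecedent false ⇒ implication holds) = true
[1.1] NOT true = false
[1.2.1.1.2] true OR false = true
[1.2.1.1] true OR true = true
[1.2.1] NOT true = false
[1.2.2.1] false AND false = false
[1.2.2.2.1] exactly-one(false, true) = true
[1.2.2.2] NOT true = false
[1.2.2] false AND false = false
[1.2] false AND false = false
[1] false → false (antecedent false ⇒ implication holds) = true
[2] exactly-one(false, true, false) = true
[root] true AND true = true
Overall: true → enrolled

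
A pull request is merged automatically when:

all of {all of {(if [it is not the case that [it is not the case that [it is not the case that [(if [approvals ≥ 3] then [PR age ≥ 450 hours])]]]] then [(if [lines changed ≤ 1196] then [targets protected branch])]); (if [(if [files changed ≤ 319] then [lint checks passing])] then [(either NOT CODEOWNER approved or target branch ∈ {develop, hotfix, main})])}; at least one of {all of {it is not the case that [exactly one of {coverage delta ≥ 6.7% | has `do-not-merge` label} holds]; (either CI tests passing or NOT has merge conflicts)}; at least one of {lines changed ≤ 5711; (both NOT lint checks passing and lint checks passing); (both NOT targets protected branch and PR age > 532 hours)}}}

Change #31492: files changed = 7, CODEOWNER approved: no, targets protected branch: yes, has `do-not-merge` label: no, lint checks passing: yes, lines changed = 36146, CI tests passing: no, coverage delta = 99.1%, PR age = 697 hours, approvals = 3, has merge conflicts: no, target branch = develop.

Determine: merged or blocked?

Atomic conditions:
  approvals ≥ 3: 3 ≥ 3 is true
  PR age ≥ 450 hours: 697 ≥ 450 is true
  lines changed ≤ 1196: 36146 ≤ 1196 is false
  targets protected branch: yes → true
  files changed ≤ 319: 7 ≤ 319 is true
  lint checks passing: yes → true
  NOT CODEOWNER approved: no → true
  target branch ∈ {develop, hotfix, main}: develop is in the set → true
  coverage delta ≥ 6.7%: 99.1 ≥ 6.7 is true
  has `do-not-merge` label: no → false
  CI tests passing: no → false
  NOT has merge conflicts: no → true
  lines changed ≤ 5711: 36146 ≤ 5711 is false
  NOT lint checks passing: yes → false
  NOT targets protected branch: yes → false
  PR age > 532 hours: 697 > 532 is true
Combine:
[1.1.1.1.1.1] true → true = true
[1.1.1.1.1] NOT true = false
[1.1.1.1] NOT false = true
[1.1.1] NOT true = false
[1.1.2] false → true (antecedent false ⇒ implication holds) = true
[1.1] false → true (antecedent false ⇒ implication holds) = true
[1.2.1] true → true = true
[1.2.2] true OR true = true
[1.2] true → true = true
[1] true AND true = true
[2.1.1.1] exactly-one(true, false) = true
[2.1.1] NOT true = false
[2.1.2] false OR true = true
[2.1] false AND true = false
[2.2.2] false AND true = false
[2.2.3] false AND true = false
[2.2] false OR false OR false = false
[2] false OR false = false
[root] true AND false = false
Overall: false → blocked

Blocked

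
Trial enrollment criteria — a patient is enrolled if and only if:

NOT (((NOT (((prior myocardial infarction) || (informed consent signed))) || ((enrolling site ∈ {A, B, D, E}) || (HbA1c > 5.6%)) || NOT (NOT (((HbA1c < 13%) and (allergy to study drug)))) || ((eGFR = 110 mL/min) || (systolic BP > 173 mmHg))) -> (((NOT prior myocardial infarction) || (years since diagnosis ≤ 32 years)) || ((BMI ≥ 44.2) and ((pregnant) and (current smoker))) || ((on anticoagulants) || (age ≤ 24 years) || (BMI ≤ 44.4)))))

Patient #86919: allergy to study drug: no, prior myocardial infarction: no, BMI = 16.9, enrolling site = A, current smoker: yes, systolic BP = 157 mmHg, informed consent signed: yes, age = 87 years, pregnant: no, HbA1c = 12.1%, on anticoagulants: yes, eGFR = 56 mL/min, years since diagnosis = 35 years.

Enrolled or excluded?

Atomic conditions:
  prior myocardial infarction: no → false
  informed consent signed: yes → true
  enrolling site ∈ {A, B, D, E}: A is in the set → true
  HbA1c > 5.6%: 12.1 > 5.6 is true
  HbA1c < 13%: 12.1 < 13 is true
  allergy to study drug: no → false
  eGFR = 110 mL/min: 56 == 110 is false
  systolic BP > 173 mmHg: 157 > 173 is false
  NOT prior myocardial infarction: no → true
  years since diagnosis ≤ 32 years: 35 ≤ 32 is false
  BMI ≥ 44.2: 16.9 ≥ 44.2 is false
  pregnant: no → false
  current smoker: yes → true
  on anticoagulants: yes → true
  age ≤ 24 years: 87 ≤ 24 is false
  BMI ≤ 44.4: 16.9 ≤ 44.4 is true
Combine:
[1.1.1.1] false OR true = true
[1.1.1] NOT true = false
[1.1.2] true OR true = true
[1.1.3.1.1] true AND false = false
[1.1.3.1] NOT false = true
[1.1.3] NOT true = false
[1.1.4] false OR false = false
[1.1] false OR true OR false OR false = true
[1.2.1] true OR false = true
[1.2.2.2] false AND true = false
[1.2.2] false AND false = false
[1.2.3] true OR false OR true = true
[1.2] true OR false OR true = true
[1] true → true = true
[root] NOT true = false
Overall: false → excluded

Excluded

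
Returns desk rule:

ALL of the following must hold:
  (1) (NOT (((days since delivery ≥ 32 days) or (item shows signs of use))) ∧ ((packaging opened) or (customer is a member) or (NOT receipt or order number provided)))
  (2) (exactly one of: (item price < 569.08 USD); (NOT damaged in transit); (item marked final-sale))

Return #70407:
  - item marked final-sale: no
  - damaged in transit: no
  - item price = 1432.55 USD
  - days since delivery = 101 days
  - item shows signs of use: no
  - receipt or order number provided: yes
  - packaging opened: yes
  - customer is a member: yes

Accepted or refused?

Refused

Atomic conditions:
  days since delivery ≥ 32 days: 101 ≥ 32 is true
  item shows signs of use: no → false
  packaging opened: yes → true
  customer is a member: yes → true
  NOT receipt or order number provided: yes → false
  item price < 569.08 USD: 1432.55 < 569.08 is false
  NOT damaged in transit: no → true
  item marked final-sale: no → false
Combine:
[1.1.1] true OR false = true
[1.1] NOT true = false
[1.2] true OR true OR false = true
[1] false AND true = false
[2] exactly-one(false, true, false) = true
[root] false AND true = false
Overall: false → refused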